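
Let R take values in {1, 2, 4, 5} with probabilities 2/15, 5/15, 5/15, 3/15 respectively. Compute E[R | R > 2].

P(R > 2) = 8/15.
Σ over the event: 4·1/3 + 5·1/5 = 7/3.
E[R | R > 2] = (7/3) / (8/15) = 35/8.

35/8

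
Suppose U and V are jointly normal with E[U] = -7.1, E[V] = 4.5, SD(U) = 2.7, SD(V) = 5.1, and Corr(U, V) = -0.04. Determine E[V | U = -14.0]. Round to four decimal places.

The regression of V on U has slope ρ·σ_V/σ_U and passes through (μ_U, μ_V).
E[V | U=-14.0] = 4.5 + (-0.04)·(5.1/2.7)·(-14.0 − (-7.1)) = 4.5 + (-0.075556)·(-6.9) = 5.0213.

5.0213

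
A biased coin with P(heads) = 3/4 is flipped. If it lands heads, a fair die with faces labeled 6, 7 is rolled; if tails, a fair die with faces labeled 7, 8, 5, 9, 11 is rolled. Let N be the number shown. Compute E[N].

55/8

E[N | heads] = (6+7)/2 = 13/2.
E[N | tails] = (7+8+5+9+11)/5 = 8.
By the law of total expectation,
E[N] = (3/4)·(13/2) + (1/4)·(8) = 55/8.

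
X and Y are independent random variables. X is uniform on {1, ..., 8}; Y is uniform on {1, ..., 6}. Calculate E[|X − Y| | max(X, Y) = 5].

20/9

P(max(X, Y) = 5) = 3/16.
Summing |X−Y|·P(x,y) over outcomes with max(X, Y) = 5 gives 5/12.
E[|X − Y| | max(X, Y) = 5] = (5/12) / (3/16) = 20/9.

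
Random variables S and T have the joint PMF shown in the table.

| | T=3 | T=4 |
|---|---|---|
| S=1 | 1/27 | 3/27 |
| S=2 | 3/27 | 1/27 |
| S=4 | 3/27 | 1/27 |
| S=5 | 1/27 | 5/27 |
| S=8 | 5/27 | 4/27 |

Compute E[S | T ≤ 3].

P(T ≤ 3) = 13/27.
Σ S·P over the event = 1·(1/27) + 2·(3/27) + 4·(3/27) + 5·(1/27) + 8·(5/27) = 64/27.
E[S | T ≤ 3] = (64/27) / (13/27) = 64/13.

64/13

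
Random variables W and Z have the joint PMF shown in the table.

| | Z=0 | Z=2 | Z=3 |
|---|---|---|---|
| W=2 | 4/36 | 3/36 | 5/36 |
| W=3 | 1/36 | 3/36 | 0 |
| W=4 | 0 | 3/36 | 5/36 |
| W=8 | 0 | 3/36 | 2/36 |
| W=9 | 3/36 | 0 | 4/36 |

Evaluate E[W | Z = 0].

P(Z = 0) = 2/9.
Σ W·P over the event = 2·(4/36) + 3·(1/36) + 9·(3/36) = 19/18.
E[W | Z = 0] = (19/18) / (2/9) = 19/4.

19/4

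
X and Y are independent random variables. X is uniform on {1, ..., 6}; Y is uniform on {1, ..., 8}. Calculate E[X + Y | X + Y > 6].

314/33

P(X + Y > 6) = 11/16.
Summing (X+Y)·P(x,y) over outcomes with X + Y > 6 gives 157/24.
E[X + Y | X + Y > 6] = (157/24) / (11/16) = 314/33.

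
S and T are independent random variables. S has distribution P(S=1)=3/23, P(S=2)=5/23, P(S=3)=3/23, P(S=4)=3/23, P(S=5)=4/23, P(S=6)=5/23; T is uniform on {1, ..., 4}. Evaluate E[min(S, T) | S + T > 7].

P(S + T > 7) = 13/46.
Summing min(S,T)·P(x,y) over outcomes with S + T > 7 gives 85/92.
E[min(S, T) | S + T > 7] = (85/92) / (13/46) = 85/26.

85/26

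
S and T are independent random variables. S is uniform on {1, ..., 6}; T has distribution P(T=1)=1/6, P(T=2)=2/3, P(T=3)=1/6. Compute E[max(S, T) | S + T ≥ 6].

89/18

P(S + T ≥ 6) = 1/2.
Summing max(S,T)·P(x,y) over outcomes with S + T ≥ 6 gives 89/36.
E[max(S, T) | S + T ≥ 6] = (89/36) / (1/2) = 89/18.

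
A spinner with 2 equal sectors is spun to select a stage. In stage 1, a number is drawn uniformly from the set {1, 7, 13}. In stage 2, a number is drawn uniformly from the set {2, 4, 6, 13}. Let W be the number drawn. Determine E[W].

53/8

E[W | stage 1] = (1+7+13)/3 = 7.
E[W | stage 2] = (2+4+6+13)/4 = 25/4.
E[W] = (1/2)·(7) + (1/2)·(25/4) = 53/8.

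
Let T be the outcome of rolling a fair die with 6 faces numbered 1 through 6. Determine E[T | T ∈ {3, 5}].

P(T ∈ {3, 5}) = 1/3.
Σ over the event: 3·1/6 + 5·1/6 = 4/3.
E[T | T ∈ {3, 5}] = (4/3) / (1/3) = 4.

4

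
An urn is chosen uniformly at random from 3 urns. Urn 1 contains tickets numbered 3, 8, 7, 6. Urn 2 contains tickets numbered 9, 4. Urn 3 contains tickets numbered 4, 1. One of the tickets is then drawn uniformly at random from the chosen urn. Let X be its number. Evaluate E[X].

5

E[X | urn 1] = (3+8+7+6)/4 = 6.
E[X | urn 2] = (9+4)/2 = 13/2.
E[X | urn 3] = (4+1)/2 = 5/2.
By the law of total expectation,
E[X] = (1/3)·(6) + (1/3)·(13/2) + (1/3)·(5/2) = 5.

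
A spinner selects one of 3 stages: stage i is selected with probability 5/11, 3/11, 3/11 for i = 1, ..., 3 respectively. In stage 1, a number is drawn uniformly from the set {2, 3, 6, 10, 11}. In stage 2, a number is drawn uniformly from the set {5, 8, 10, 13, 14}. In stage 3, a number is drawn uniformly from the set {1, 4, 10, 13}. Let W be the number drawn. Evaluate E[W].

83/11

E[W | stage 1] = (2+3+6+10+11)/5 = 32/5.
E[W | stage 2] = (5+8+10+13+14)/5 = 10.
E[W | stage 3] = (1+4+10+13)/4 = 7.
By the law of total expectation,
E[W] = (5/11)·(32/5) + (3/11)·(10) + (3/11)·(7) = 83/11.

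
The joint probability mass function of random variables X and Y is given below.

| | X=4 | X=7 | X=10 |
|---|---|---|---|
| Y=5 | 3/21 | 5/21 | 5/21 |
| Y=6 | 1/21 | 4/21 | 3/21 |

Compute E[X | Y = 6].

31/4

P(Y = 6) = 8/21.
Summing X·P(X=x,Y=y) over the conditioning event gives 62/21.
E[X | Y = 6] = (62/21) / (8/21) = 31/4.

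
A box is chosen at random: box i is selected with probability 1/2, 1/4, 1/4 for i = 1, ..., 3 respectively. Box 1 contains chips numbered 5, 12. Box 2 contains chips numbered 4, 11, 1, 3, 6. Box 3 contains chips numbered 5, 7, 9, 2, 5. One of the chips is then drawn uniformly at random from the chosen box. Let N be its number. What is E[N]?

69/10

E[N | box 1] = (5+12)/2 = 17/2.
E[N | box 2] = (4+11+1+3+6)/5 = 5.
E[N | box 3] = (5+7+9+2+5)/5 = 28/5.
By the law of total expectation,
E[N] = (1/2)·(17/2) + (1/4)·(5) + (1/4)·(28/5) = 69/10.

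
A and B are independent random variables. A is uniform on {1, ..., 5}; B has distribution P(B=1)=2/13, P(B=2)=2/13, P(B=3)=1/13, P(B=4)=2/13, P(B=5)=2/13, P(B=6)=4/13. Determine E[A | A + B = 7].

28/11

P(A + B = 7) = 11/65.
Summing A·P(x,y) over outcomes with A + B = 7 gives 28/65.
E[A | A + B = 7] = (28/65) / (11/65) = 28/11.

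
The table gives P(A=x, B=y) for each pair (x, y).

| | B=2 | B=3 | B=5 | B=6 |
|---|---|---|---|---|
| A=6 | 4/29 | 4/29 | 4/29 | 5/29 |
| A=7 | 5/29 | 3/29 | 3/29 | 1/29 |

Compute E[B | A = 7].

P(A = 7) = 12/29.
Σ B·P over the event = 2·(5/29) + 3·(3/29) + 5·(3/29) + 6·(1/29) = 40/29.
E[B | A = 7] = (40/29) / (12/29) = 10/3.

10/3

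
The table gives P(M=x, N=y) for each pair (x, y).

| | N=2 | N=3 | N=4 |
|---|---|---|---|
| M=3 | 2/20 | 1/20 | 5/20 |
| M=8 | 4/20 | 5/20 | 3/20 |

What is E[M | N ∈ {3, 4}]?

41/7

P(N ∈ {3, 4}) = 7/10.
Σ M·P over the event = 3·(1/20) + 3·(5/20) + 8·(5/20) + 8·(3/20) = 41/10.
E[M | N ∈ {3, 4}] = (41/10) / (7/10) = 41/7.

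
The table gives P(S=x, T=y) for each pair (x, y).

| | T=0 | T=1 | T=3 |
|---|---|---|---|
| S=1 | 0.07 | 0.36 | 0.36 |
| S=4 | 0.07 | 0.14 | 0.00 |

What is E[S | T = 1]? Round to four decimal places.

P(T = 1) = 0.50.
Σ S·P over the event = 1·(0.36) + 4·(0.14) = 0.92.
E[S | T = 1] = (0.92) / (0.50) = 1.8400.

1.8400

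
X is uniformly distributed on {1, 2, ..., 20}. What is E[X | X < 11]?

Given X < 11, X is equally likely to be any of {1, 2, 3, 4, 5, 6, 7, 8, 9, 10}.
E[X | X < 11] = (1 + 2 + 3 + 4 + 5 + 6 + 7 + 8 + 9 + 10) / 10 = 11/2.

11/2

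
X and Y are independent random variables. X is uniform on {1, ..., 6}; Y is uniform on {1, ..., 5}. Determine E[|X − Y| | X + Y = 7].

P(X + Y = 7) = 1/6.
Summing |X−Y|·P(x,y) over outcomes with X + Y = 7 gives 13/30.
E[|X − Y| | X + Y = 7] = (13/30) / (1/6) = 13/5.

13/5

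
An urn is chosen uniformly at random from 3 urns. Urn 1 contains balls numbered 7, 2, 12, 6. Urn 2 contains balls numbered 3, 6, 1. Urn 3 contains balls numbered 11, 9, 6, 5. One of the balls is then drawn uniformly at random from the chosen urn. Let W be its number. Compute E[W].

E[W | urn 1] = (7+2+12+6)/4 = 27/4.
E[W | urn 2] = (3+6+1)/3 = 10/3.
E[W | urn 3] = (11+9+6+5)/4 = 31/4.
By the law of total expectation,
E[W] = (1/3)·(27/4) + (1/3)·(10/3) + (1/3)·(31/4) = 107/18.

107/18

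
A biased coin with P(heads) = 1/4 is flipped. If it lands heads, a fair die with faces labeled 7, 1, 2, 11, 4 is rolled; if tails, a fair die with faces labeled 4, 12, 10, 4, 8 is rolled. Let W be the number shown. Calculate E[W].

E[W | heads] = (7+1+2+11+4)/5 = 5.
E[W | tails] = (4+12+10+4+8)/5 = 38/5.
By the law of total expectation,
E[W] = (1/4)·(5) + (3/4)·(38/5) = 139/20.

139/20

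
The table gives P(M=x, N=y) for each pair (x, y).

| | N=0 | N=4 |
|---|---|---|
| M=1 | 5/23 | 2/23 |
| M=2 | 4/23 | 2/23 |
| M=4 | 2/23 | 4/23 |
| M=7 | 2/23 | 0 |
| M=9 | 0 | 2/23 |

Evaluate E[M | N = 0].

35/13

P(N = 0) = 13/23.
Σ M·P over the event = 1·(5/23) + 2·(4/23) + 4·(2/23) + 7·(2/23) = 35/23.
E[M | N = 0] = (35/23) / (13/23) = 35/13.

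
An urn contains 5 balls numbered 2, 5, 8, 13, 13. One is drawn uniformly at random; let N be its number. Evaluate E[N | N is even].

P(N is even) = 2/5.
Σ over the event: 2·1/5 + 8·1/5 = 2.
E[N | N is even] = (2) / (2/5) = 5.

5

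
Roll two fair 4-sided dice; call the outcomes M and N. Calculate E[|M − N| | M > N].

5/3

P(M > N) = 3/8.
Summing |M−N|·P(x,y) over outcomes with M > N gives 5/8.
E[|M − N| | M > N] = (5/8) / (3/8) = 5/3.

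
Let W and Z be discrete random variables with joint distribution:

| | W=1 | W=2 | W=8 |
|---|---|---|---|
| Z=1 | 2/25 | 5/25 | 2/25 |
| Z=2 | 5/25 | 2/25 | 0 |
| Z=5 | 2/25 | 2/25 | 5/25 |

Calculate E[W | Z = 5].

46/9

P(Z = 5) = 9/25.
Summing W·P(W=x,Z=y) over the conditioning event gives 46/25.
E[W | Z = 5] = (46/25) / (9/25) = 46/9.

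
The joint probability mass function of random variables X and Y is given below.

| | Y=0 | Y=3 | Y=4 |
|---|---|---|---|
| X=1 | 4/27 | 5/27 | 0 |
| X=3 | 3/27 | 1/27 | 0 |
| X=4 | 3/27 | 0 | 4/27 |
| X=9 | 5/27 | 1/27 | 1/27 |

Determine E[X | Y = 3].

17/7

P(Y = 3) = 7/27.
Σ X·P over the event = 1·(5/27) + 3·(1/27) + 9·(1/27) = 17/27.
E[X | Y = 3] = (17/27) / (7/27) = 17/7.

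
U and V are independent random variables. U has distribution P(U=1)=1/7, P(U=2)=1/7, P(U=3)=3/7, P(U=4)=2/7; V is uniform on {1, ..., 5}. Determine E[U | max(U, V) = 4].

44/13

P(max(U, V) = 4) = 13/35.
Summing U·P(x,y) over outcomes with max(U, V) = 4 gives 44/35.
E[U | max(U, V) = 4] = (44/35) / (13/35) = 44/13.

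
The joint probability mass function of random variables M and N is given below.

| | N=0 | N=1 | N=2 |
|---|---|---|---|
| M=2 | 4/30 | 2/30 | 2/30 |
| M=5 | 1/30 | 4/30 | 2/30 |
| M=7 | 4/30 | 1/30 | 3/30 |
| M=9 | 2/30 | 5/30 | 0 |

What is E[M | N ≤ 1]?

135/23

P(N ≤ 1) = 23/30.
Σ M·P over the event = 2·(4/30) + 2·(2/30) + 5·(1/30) + 5·(4/30) + 7·(4/30) + 7·(1/30) + 9·(2/30) + 9·(5/30) = 9/2.
E[M | N ≤ 1] = (9/2) / (23/30) = 135/23.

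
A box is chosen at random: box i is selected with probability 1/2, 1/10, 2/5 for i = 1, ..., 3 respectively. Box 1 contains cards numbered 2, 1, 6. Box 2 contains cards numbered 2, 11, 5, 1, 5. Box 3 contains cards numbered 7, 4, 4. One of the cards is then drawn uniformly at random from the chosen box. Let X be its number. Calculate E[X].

199/50

E[X | box 1] = (2+1+6)/3 = 3.
E[X | box 2] = (2+11+5+1+5)/5 = 24/5.
E[X | box 3] = (7+4+4)/3 = 5.
By the law of total expectation,
E[X] = (1/2)·(3) + (1/10)·(24/5) + (2/5)·(5) = 199/50.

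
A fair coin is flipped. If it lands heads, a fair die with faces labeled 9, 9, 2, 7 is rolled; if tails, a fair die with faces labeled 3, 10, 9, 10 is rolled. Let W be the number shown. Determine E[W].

E[W | heads] = (9+9+2+7)/4 = 27/4.
E[W | tails] = (3+10+9+10)/4 = 8.
E[W] = (1/2)·(27/4) + (1/2)·(8) = 59/8.

59/8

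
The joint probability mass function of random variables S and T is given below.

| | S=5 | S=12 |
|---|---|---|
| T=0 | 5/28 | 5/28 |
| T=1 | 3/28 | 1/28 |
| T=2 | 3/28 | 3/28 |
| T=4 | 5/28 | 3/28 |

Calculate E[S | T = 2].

P(T = 2) = 3/14.
Σ S·P over the event = 5·(3/28) + 12·(3/28) = 51/28.
E[S | T = 2] = (51/28) / (3/14) = 17/2.

17/2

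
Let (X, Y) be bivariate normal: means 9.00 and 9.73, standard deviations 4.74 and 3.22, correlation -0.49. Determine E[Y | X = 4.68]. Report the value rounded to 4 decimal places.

For a bivariate normal, E[Y | X=x] = μ_Y + ρ·(σ_Y/σ_X)·(x − μ_X).
E[Y | X=4.68] = 9.73 + (-0.49)·(3.22/4.74)·(4.68 − (9.00)) = 9.73 + (-0.33287)·(-4.32) = 11.1680.

11.1680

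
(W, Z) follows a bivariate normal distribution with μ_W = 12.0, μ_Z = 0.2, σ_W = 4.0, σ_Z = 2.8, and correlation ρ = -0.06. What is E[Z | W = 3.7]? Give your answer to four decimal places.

0.5486

For a bivariate normal, E[Z | W=x] = μ_Z + ρ·(σ_Z/σ_W)·(x − μ_W).
E[Z | W=3.7] = 0.2 + (-0.06)·(2.8/4.0)·(3.7 − (12.0)) = 0.2 + (-0.042)·(-8.3) = 0.5486.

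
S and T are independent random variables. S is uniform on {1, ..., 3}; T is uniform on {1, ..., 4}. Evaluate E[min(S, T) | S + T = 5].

5/3

Outcomes with S + T = 5: (1,4), (2,3), (3,2), each with probability 1/12.
E[min(S, T) | S + T = 5] = (1 + 2 + 2) / 3 = 5/3.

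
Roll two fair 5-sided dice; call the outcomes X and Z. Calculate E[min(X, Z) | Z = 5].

3

Outcomes with Z = 5: (1,5), (2,5), (3,5), (4,5), (5,5), each with probability 1/25.
E[min(X, Z) | Z = 5] = (1 + 2 + 3 + 4 + 5) / 5 = 3.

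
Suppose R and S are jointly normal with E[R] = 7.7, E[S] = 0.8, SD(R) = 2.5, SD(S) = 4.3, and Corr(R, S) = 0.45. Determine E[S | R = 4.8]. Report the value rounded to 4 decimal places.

-1.4446

The regression of S on R has slope ρ·σ_S/σ_R and passes through (μ_R, μ_S).
E[S | R=4.8] = 0.8 + (0.45)·(4.3/2.5)·(4.8 − (7.7)) = 0.8 + (0.774)·(-2.9) = -1.4446.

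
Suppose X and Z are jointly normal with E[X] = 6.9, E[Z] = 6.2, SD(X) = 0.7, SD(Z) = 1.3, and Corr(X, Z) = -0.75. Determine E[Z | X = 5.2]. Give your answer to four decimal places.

8.5679

The regression of Z on X has slope ρ·σ_Z/σ_X and passes through (μ_X, μ_Z).
E[Z | X=5.2] = 6.2 + (-0.75)·(1.3/0.7)·(5.2 − (6.9)) = 6.2 + (-1.3929)·(-1.7) = 8.5679.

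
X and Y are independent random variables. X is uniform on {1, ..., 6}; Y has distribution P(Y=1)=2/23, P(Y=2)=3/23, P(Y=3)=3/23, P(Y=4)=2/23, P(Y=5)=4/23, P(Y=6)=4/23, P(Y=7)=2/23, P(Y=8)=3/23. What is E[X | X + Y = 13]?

27/5

P(X + Y = 13) = 5/138.
Summing X·P(x,y) over outcomes with X + Y = 13 gives 9/46.
E[X | X + Y = 13] = (9/46) / (5/138) = 27/5.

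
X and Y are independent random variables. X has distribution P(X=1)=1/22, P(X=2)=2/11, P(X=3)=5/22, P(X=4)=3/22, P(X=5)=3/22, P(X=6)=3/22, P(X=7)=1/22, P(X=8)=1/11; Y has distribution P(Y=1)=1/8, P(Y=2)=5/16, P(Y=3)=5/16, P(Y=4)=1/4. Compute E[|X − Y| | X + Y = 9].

P(X + Y = 9) = 9/88.
Summing |X−Y|·P(x,y) over outcomes with X + Y = 9 gives 5/16.
E[|X − Y| | X + Y = 9] = (5/16) / (9/88) = 55/18.

55/18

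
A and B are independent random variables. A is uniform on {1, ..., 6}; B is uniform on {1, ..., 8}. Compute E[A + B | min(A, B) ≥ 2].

P(min(A, B) ≥ 2) = 35/48.
Summing (A+B)·P(x,y) over outcomes with min(A, B) ≥ 2 gives 105/16.
E[A + B | min(A, B) ≥ 2] = (105/16) / (35/48) = 9.

9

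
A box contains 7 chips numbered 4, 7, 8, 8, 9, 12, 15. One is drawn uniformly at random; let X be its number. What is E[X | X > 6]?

59/6

P(X > 6) = 6/7.
Σ over the event: 7·1/7 + 8·2/7 + 9·1/7 + 12·1/7 + 15·1/7 = 59/7.
E[X | X > 6] = (59/7) / (6/7) = 59/6.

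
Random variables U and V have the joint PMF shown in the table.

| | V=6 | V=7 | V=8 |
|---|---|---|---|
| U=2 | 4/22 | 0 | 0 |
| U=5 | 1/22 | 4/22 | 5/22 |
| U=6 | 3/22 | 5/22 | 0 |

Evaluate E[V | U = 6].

53/8

P(U = 6) = 4/11.
Σ V·P over the event = 6·(3/22) + 7·(5/22) = 53/22.
E[V | U = 6] = (53/22) / (4/11) = 53/8.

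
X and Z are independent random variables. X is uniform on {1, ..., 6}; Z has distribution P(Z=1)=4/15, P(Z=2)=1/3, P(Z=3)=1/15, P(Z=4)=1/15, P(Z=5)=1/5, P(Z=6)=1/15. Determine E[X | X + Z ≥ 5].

P(X + Z ≥ 5) = 67/90.
Summing X·P(x,y) over outcomes with X + Z ≥ 5 gives 55/18.
E[X | X + Z ≥ 5] = (55/18) / (67/90) = 275/67.

275/67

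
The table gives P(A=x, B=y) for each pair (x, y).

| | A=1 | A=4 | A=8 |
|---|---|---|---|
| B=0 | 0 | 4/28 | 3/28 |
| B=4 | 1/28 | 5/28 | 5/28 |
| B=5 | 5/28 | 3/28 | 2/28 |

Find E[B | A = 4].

P(A = 4) = 3/7.
Σ B·P over the event = 0·(4/28) + 4·(5/28) + 5·(3/28) = 5/4.
E[B | A = 4] = (5/4) / (3/7) = 35/12.

35/12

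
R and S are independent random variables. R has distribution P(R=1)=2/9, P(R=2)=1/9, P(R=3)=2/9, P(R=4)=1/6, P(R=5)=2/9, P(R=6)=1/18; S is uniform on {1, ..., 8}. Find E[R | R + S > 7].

P(R + S > 7) = 19/36.
Summing R·P(x,y) over outcomes with R + S > 7 gives 145/72.
E[R | R + S > 7] = (145/72) / (19/36) = 145/38.

145/38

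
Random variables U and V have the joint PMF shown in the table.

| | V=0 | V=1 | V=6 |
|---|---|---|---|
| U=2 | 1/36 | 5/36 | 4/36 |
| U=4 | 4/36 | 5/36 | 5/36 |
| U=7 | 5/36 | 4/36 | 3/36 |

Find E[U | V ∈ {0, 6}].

51/11

P(V ∈ {0, 6}) = 11/18.
Σ U·P over the event = 2·(1/36) + 2·(4/36) + 4·(4/36) + 4·(5/36) + 7·(5/36) + 7·(3/36) = 17/6.
E[U | V ∈ {0, 6}] = (17/6) / (11/18) = 51/11.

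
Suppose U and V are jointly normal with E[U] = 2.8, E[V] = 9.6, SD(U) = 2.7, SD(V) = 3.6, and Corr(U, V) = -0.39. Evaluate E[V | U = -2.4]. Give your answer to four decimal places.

The regression of V on U has slope ρ·σ_V/σ_U and passes through (μ_U, μ_V).
E[V | U=-2.4] = 9.6 + (-0.39)·(3.6/2.7)·(-2.4 − (2.8)) = 9.6 + (-0.52)·(-5.2) = 12.3040.

12.3040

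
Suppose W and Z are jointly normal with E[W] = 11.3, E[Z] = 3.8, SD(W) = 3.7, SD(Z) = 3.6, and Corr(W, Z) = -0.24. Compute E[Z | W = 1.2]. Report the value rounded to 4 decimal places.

6.1585

E[Z | W=x] = μ_Z + ρ(σ_Z/σ_W)(x − μ_W) for jointly normal variables.
E[Z | W=1.2] = 3.8 + (-0.24)·(3.6/3.7)·(1.2 − (11.3)) = 3.8 + (-0.23351)·(-10.1) = 6.1585.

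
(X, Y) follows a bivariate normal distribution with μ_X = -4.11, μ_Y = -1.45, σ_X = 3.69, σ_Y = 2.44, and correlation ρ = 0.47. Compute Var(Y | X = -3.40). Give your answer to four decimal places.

The conditional variance in a bivariate normal is σ_Y²(1 − ρ²), independent of x.
Var(Y | X=-3.40) = (2.44)²·(1 − (0.47)²) = 5.9536·0.7791 = 4.6384.

4.6384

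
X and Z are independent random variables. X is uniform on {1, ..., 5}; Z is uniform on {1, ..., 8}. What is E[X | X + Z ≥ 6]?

P(X + Z ≥ 6) = 3/4.
Summing X·P(x,y) over outcomes with X + Z ≥ 6 gives 5/2.
E[X | X + Z ≥ 6] = (5/2) / (3/4) = 10/3.

10/3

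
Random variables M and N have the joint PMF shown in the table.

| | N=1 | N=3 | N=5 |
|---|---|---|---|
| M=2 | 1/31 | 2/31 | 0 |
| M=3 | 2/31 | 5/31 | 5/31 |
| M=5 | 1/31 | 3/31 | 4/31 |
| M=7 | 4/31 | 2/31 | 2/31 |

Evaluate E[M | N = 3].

4

P(N = 3) = 12/31.
Σ M·P over the event = 2·(2/31) + 3·(5/31) + 5·(3/31) + 7·(2/31) = 48/31.
E[M | N = 3] = (48/31) / (12/31) = 4.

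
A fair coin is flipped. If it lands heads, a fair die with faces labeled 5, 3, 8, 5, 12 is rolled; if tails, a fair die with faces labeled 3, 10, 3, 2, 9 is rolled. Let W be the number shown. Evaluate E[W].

6

E[W | heads] = (5+3+8+5+12)/5 = 33/5.
E[W | tails] = (3+10+3+2+9)/5 = 27/5.
By the law of total expectation,
E[W] = (1/2)·(33/5) + (1/2)·(27/5) = 6.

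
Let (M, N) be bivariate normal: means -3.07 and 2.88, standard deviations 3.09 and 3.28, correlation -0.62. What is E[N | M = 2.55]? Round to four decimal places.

The regression of N on M has slope ρ·σ_N/σ_M and passes through (μ_M, μ_N).
E[N | M=2.55] = 2.88 + (-0.62)·(3.28/3.09)·(2.55 − (-3.07)) = 2.88 + (-0.658123)·(5.62) = -0.8187.

-0.8187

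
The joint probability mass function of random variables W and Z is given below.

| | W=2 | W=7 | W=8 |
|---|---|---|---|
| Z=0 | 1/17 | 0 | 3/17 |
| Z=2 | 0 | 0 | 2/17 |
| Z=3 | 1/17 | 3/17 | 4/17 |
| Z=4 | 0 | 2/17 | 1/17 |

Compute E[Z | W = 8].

P(W = 8) = 10/17.
Σ Z·P over the event = 0·(3/17) + 2·(2/17) + 3·(4/17) + 4·(1/17) = 20/17.
E[Z | W = 8] = (20/17) / (10/17) = 2.

2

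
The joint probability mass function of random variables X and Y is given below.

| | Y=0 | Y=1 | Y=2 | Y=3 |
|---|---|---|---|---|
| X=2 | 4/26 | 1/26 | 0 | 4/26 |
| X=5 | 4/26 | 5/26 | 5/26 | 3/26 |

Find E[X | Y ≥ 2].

P(Y ≥ 2) = 6/13.
Summing X·P(X=x,Y=y) over the conditioning event gives 24/13.
E[X | Y ≥ 2] = (24/13) / (6/13) = 4.

4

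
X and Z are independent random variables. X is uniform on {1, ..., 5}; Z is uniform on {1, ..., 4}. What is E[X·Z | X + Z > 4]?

135/14

P(X + Z > 4) = 7/10.
Summing XZ·P(x,y) over outcomes with X + Z > 4 gives 27/4.
E[X·Z | X + Z > 4] = (27/4) / (7/10) = 135/14.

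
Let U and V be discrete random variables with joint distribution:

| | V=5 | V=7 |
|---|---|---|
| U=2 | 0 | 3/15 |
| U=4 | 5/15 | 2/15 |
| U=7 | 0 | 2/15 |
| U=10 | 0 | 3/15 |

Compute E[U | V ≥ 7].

P(V ≥ 7) = 2/3.
Σ U·P over the event = 2·(3/15) + 4·(2/15) + 7·(2/15) + 10·(3/15) = 58/15.
E[U | V ≥ 7] = (58/15) / (2/3) = 29/5.

29/5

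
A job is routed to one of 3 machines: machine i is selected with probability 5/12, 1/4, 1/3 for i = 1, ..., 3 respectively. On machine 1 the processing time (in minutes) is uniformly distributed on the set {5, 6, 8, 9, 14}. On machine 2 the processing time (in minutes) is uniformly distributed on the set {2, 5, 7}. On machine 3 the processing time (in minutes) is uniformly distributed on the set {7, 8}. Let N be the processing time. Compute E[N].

43/6

E[N | machine 1] = (5+6+8+9+14)/5 = 42/5.
E[N | machine 2] = (2+5+7)/3 = 14/3.
E[N | machine 3] = (7+8)/2 = 15/2.
By the law of total expectation,
E[N] = (5/12)·(42/5) + (1/4)·(14/3) + (1/3)·(15/2) = 43/6.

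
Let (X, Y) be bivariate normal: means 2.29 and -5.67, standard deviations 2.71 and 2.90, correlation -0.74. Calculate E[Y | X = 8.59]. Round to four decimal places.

The regression of Y on X has slope ρ·σ_Y/σ_X and passes through (μ_X, μ_Y).
E[Y | X=8.59] = -5.67 + (-0.74)·(2.90/2.71)·(8.59 − (2.29)) = -5.67 + (-0.791882)·(6.3) = -10.6589.

-10.6589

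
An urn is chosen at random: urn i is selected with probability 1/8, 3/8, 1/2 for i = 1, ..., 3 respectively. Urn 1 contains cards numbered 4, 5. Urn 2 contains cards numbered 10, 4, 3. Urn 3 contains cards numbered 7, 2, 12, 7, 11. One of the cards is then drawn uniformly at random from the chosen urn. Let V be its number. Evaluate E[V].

E[V | urn 1] = (4+5)/2 = 9/2.
E[V | urn 2] = (10+4+3)/3 = 17/3.
E[V | urn 3] = (7+2+12+7+11)/5 = 39/5.
E[V] = (1/8)·(9/2) + (3/8)·(17/3) + (1/2)·(39/5) = 527/80.

527/80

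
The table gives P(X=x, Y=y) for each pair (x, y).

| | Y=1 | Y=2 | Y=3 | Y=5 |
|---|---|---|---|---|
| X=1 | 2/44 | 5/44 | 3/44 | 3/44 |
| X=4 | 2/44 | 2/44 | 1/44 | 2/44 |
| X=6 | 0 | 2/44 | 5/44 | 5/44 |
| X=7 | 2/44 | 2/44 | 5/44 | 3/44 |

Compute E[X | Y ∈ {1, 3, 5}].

158/33

P(Y ∈ {1, 3, 5}) = 3/4.
Summing X·P(X=x,Y=y) over the conditioning event gives 79/22.
E[X | Y ∈ {1, 3, 5}] = (79/22) / (3/4) = 158/33.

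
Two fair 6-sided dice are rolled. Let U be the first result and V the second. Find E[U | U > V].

P(U > V) = 5/12.
Summing U·P(x,y) over outcomes with U > V gives 35/18.
E[U | U > V] = (35/18) / (5/12) = 14/3.

14/3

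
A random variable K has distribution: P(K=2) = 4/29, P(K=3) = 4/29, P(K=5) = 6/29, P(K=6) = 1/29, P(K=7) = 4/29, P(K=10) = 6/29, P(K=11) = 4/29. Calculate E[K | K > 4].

8

P(K > 4) = 21/29.
Σ over the event: 5·6/29 + 6·1/29 + 7·4/29 + 10·6/29 + 11·4/29 = 168/29.
E[K | K > 4] = (168/29) / (21/29) = 8.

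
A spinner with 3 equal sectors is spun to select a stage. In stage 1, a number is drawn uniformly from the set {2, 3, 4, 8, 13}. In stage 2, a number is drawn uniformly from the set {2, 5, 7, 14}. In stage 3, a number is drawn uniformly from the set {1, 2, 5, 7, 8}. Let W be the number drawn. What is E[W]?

88/15

E[W | stage 1] = (2+3+4+8+13)/5 = 6.
E[W | stage 2] = (2+5+7+14)/4 = 7.
E[W | stage 3] = (1+2+5+7+8)/5 = 23/5.
By the law of total expectation,
E[W] = (1/3)·(6) + (1/3)·(7) + (1/3)·(23/5) = 88/15.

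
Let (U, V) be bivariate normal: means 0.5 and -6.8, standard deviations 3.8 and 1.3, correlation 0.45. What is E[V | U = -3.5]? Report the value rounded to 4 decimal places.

The regression of V on U has slope ρ·σ_V/σ_U and passes through (μ_U, μ_V).
E[V | U=-3.5] = -6.8 + (0.45)·(1.3/3.8)·(-3.5 − (0.5)) = -6.8 + (0.15395)·(-4) = -7.4158.

-7.4158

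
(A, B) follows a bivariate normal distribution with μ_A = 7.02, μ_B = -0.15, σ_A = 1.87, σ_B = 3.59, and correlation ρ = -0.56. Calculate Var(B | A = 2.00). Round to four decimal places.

The conditional variance in a bivariate normal is σ_B²(1 − ρ²), independent of x.
Var(B | A=2.00) = (3.59)²·(1 − (-0.56)²) = 12.8881·0.6864 = 8.8464.

8.8464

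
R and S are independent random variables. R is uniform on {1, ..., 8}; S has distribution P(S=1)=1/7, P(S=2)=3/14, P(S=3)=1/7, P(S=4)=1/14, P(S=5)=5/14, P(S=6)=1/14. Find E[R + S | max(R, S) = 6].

178/19

P(max(R, S) = 6) = 19/112.
Summing (R+S)·P(x,y) over outcomes with max(R, S) = 6 gives 89/56.
E[R + S | max(R, S) = 6] = (89/56) / (19/112) = 178/19.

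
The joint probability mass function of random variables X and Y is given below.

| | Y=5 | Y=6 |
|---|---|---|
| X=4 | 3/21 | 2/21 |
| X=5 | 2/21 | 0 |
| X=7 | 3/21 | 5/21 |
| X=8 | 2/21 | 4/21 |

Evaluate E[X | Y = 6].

P(Y = 6) = 11/21.
Summing X·P(X=x,Y=y) over the conditioning event gives 25/7.
E[X | Y = 6] = (25/7) / (11/21) = 75/11.

75/11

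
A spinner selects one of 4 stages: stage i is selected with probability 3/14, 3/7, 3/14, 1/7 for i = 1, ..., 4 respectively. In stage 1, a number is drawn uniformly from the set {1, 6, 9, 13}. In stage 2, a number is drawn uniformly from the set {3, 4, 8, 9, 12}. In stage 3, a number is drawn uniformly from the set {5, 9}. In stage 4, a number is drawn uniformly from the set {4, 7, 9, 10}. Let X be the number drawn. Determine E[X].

E[X | stage 1] = (1+6+9+13)/4 = 29/4.
E[X | stage 2] = (3+4+8+9+12)/5 = 36/5.
E[X | stage 3] = (5+9)/2 = 7.
E[X | stage 4] = (4+7+9+10)/4 = 15/2.
By the law of total expectation,
E[X] = (3/14)·(29/4) + (3/7)·(36/5) + (3/14)·(7) + (1/7)·(15/2) = 2019/280.

2019/280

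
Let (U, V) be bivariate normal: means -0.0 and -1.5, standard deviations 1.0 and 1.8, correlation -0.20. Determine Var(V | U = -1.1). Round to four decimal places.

3.1104

The conditional variance in a bivariate normal is σ_V²(1 − ρ²), independent of x.
Var(V | U=-1.1) = (1.8)²·(1 − (-0.20)²) = 3.24·0.96 = 3.1104.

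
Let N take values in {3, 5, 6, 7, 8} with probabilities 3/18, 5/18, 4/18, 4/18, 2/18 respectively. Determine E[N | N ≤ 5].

P(N ≤ 5) = 4/9.
Σ over the event: 3·1/6 + 5·5/18 = 17/9.
E[N | N ≤ 5] = (17/9) / (4/9) = 17/4.

17/4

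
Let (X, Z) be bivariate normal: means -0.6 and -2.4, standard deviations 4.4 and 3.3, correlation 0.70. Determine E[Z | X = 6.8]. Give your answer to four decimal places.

1.4850

The regression of Z on X has slope ρ·σ_Z/σ_X and passes through (μ_X, μ_Z).
E[Z | X=6.8] = -2.4 + (0.70)·(3.3/4.4)·(6.8 − (-0.6)) = -2.4 + (0.525)·(7.4) = 1.4850.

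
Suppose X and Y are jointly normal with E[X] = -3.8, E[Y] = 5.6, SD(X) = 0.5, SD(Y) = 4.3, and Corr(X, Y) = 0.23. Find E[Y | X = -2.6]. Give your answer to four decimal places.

7.9736

For a bivariate normal, E[Y | X=x] = μ_Y + ρ·(σ_Y/σ_X)·(x − μ_X).
E[Y | X=-2.6] = 5.6 + (0.23)·(4.3/0.5)·(-2.6 − (-3.8)) = 5.6 + (1.978)·(1.2) = 7.9736.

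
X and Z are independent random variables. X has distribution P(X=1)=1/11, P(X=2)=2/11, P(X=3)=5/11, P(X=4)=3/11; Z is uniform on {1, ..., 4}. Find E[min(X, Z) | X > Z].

5/3

P(X > Z) = 21/44.
Summing min(X,Z)·P(x,y) over outcomes with X > Z gives 35/44.
E[min(X, Z) | X > Z] = (35/44) / (21/44) = 5/3.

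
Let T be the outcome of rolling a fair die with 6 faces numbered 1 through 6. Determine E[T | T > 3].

5

Given T > 3, T is equally likely to be any of {4, 5, 6}.
E[T | T > 3] = (4 + 5 + 6) / 3 = 5.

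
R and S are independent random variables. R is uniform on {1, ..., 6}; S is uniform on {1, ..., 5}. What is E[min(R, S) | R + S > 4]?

21/8

P(R + S > 4) = 4/5.
Summing min(R,S)·P(x,y) over outcomes with R + S > 4 gives 21/10.
E[min(R, S) | R + S > 4] = (21/10) / (4/5) = 21/8.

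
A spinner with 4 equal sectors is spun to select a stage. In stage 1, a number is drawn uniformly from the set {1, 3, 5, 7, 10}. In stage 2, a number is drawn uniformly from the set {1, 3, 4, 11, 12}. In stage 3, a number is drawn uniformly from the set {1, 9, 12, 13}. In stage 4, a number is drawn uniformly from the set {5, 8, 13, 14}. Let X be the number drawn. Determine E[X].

E[X | stage 1] = (1+3+5+7+10)/5 = 26/5.
E[X | stage 2] = (1+3+4+11+12)/5 = 31/5.
E[X | stage 3] = (1+9+12+13)/4 = 35/4.
E[X | stage 4] = (5+8+13+14)/4 = 10.
E[X] = (1/4)·(26/5) + (1/4)·(31/5) + (1/4)·(35/4) + (1/4)·(10) = 603/80.

603/80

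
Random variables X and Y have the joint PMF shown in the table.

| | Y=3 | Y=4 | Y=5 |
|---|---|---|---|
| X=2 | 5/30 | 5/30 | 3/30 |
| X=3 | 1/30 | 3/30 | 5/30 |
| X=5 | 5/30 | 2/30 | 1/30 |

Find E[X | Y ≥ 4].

55/19

P(Y ≥ 4) = 19/30.
Σ X·P over the event = 2·(5/30) + 2·(3/30) + 3·(3/30) + 3·(5/30) + 5·(2/30) + 5·(1/30) = 11/6.
E[X | Y ≥ 4] = (11/6) / (19/30) = 55/19.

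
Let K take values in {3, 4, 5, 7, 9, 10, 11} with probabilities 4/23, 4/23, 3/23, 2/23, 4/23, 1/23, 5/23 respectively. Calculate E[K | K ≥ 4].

P(K ≥ 4) = 19/23.
Σ over the event: 4·4/23 + 5·3/23 + 7·2/23 + 9·4/23 + 10·1/23 + 11·5/23 = 146/23.
E[K | K ≥ 4] = (146/23) / (19/23) = 146/19.

146/19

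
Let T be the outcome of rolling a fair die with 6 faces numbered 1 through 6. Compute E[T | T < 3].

Given T < 3, T is equally likely to be any of {1, 2}.
E[T | T < 3] = (1 + 2) / 2 = 3/2.

3/2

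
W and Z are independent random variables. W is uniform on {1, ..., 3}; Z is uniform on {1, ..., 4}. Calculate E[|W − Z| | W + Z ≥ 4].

4/3

P(W + Z ≥ 4) = 3/4.
Summing |W−Z|·P(x,y) over outcomes with W + Z ≥ 4 gives 1.
E[|W − Z| | W + Z ≥ 4] = (1) / (3/4) = 4/3.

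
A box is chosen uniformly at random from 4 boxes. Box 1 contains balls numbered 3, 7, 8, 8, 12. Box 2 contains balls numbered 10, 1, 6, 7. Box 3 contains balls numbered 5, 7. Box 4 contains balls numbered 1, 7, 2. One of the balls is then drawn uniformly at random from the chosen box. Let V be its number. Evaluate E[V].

86/15

E[V | box 1] = (3+7+8+8+12)/5 = 38/5.
E[V | box 2] = (10+1+6+7)/4 = 6.
E[V | box 3] = (5+7)/2 = 6.
E[V | box 4] = (1+7+2)/3 = 10/3.
E[V] = (1/4)·(38/5) + (1/4)·(6) + (1/4)·(6) + (1/4)·(10/3) = 86/15.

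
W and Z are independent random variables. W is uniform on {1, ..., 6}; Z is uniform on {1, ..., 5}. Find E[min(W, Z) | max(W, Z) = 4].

16/7

Outcomes with max(W, Z) = 4: (1,4), (2,4), (3,4), (4,1), (4,2), (4,3), (4,4), each with probability 1/30.
E[min(W, Z) | max(W, Z) = 4] = (1 + 2 + 3 + 1 + 2 + 3 + 4) / 7 = 16/7.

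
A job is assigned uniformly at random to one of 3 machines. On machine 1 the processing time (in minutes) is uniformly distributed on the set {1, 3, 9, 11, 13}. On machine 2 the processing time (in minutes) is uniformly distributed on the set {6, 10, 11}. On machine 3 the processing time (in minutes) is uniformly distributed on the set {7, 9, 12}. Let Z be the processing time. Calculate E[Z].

386/45

E[Z | machine 1] = (1+3+9+11+13)/5 = 37/5.
E[Z | machine 2] = (6+10+11)/3 = 9.
E[Z | machine 3] = (7+9+12)/3 = 28/3.
By the law of total expectation,
E[Z] = (1/3)·(37/5) + (1/3)·(9) + (1/3)·(28/3) = 386/45.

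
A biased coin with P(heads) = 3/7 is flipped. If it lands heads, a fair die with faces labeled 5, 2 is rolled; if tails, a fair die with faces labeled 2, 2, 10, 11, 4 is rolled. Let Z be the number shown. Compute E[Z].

337/70

E[Z | heads] = (5+2)/2 = 7/2.
E[Z | tails] = (2+2+10+11+4)/5 = 29/5.
By the law of total expectation,
E[Z] = (3/7)·(7/2) + (4/7)·(29/5) = 337/70.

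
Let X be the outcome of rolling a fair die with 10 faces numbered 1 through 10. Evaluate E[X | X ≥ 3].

Given X ≥ 3, X is equally likely to be any of {3, 4, 5, 6, 7, 8, 9, 10}.
E[X | X ≥ 3] = (3 + 4 + 5 + 6 + 7 + 8 + 9 + 10) / 8 = 13/2.

13/2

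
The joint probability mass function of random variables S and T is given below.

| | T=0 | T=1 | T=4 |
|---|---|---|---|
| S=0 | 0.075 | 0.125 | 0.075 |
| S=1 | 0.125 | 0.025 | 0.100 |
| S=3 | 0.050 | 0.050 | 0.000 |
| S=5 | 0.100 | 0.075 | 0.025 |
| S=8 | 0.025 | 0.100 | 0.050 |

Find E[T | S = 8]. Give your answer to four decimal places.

P(S = 8) = 0.175.
Summing T·P(S=x,T=y) over the conditioning event gives 0.300.
E[T | S = 8] = (0.300) / (0.175) = 1.7143.

1.7143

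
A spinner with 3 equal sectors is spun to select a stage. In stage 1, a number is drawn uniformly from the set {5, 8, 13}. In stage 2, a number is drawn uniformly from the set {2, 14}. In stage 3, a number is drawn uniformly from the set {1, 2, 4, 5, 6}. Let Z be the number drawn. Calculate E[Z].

304/45

E[Z | stage 1] = (5+8+13)/3 = 26/3.
E[Z | stage 2] = (2+14)/2 = 8.
E[Z | stage 3] = (1+2+4+5+6)/5 = 18/5.
E[Z] = (1/3)·(26/3) + (1/3)·(8) + (1/3)·(18/5) = 304/45.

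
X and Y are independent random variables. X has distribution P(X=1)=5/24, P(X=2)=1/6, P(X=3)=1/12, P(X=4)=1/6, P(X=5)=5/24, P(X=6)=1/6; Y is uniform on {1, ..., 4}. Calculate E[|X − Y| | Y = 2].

23/12

P(Y = 2) = 1/4.
Summing |X−Y|·P(x,y) over outcomes with Y = 2 gives 23/48.
E[|X − Y| | Y = 2] = (23/48) / (1/4) = 23/12.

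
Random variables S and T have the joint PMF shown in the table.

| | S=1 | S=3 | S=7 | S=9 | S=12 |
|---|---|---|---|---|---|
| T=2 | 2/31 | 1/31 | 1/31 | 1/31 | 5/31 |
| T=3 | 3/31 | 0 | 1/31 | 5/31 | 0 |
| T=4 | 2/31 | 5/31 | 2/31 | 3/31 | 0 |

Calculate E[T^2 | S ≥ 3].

41/4

P(S ≥ 3) = 24/31.
Summing T^2·P(S=x,T=y) over the conditioning event gives 246/31.
E[T^2 | S ≥ 3] = (246/31) / (24/31) = 41/4.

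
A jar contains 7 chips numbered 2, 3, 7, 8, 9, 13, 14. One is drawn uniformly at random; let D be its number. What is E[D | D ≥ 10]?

27/2

P(D ≥ 10) = 2/7.
Σ over the event: 13·1/7 + 14·1/7 = 27/7.
E[D | D ≥ 10] = (27/7) / (2/7) = 27/2.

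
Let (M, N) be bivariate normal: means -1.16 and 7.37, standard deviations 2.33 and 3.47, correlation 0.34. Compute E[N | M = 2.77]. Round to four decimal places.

E[N | M=x] = μ_N + ρ(σ_N/σ_M)(x − μ_M) for jointly normal variables.
E[N | M=2.77] = 7.37 + (0.34)·(3.47/2.33)·(2.77 − (-1.16)) = 7.37 + (0.50635)·(3.93) = 9.3600.

9.3600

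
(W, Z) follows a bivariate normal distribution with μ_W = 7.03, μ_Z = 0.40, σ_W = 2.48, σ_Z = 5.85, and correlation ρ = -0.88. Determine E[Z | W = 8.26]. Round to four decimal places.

For a bivariate normal, E[Z | W=x] = μ_Z + ρ·(σ_Z/σ_W)·(x − μ_W).
E[Z | W=8.26] = 0.40 + (-0.88)·(5.85/2.48)·(8.26 − (7.03)) = 0.40 + (-2.0758)·(1.23) = -2.1532.

-2.1532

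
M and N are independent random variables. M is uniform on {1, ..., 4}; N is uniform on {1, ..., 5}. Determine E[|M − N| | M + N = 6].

2

Outcomes with M + N = 6: (1,5), (2,4), (3,3), (4,2), each with probability 1/20.
E[|M − N| | M + N = 6] = (4 + 2 + 0 + 2) / 4 = 2.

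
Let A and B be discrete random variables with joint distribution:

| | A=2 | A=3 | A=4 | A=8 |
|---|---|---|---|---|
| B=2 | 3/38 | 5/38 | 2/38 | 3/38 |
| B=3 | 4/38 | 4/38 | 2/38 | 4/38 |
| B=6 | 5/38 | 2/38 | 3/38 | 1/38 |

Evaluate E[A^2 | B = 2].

P(B = 2) = 13/38.
Σ A^2·P over the event = 4·(3/38) + 9·(5/38) + 16·(2/38) + 64·(3/38) = 281/38.
E[A^2 | B = 2] = (281/38) / (13/38) = 281/13.

281/13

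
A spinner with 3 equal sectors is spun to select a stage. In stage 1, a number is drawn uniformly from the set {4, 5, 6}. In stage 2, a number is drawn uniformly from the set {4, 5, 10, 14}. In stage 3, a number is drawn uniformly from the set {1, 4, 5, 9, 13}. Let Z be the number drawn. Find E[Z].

131/20

E[Z | stage 1] = (4+5+6)/3 = 5.
E[Z | stage 2] = (4+5+10+14)/4 = 33/4.
E[Z | stage 3] = (1+4+5+9+13)/5 = 32/5.
E[Z] = (1/3)·(5) + (1/3)·(33/4) + (1/3)·(32/5) = 131/20.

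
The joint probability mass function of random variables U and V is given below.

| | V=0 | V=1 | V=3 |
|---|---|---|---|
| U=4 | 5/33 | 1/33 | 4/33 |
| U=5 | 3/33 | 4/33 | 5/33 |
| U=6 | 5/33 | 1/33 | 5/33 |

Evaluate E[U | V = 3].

71/14

P(V = 3) = 14/33.
Σ U·P over the event = 4·(4/33) + 5·(5/33) + 6·(5/33) = 71/33.
E[U | V = 3] = (71/33) / (14/33) = 71/14.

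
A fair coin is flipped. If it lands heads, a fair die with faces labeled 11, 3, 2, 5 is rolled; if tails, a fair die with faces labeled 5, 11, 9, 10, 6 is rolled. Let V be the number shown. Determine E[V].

E[V | heads] = (11+3+2+5)/4 = 21/4.
E[V | tails] = (5+11+9+10+6)/5 = 41/5.
By the law of total expectation,
E[V] = (1/2)·(21/4) + (1/2)·(41/5) = 269/40.

269/40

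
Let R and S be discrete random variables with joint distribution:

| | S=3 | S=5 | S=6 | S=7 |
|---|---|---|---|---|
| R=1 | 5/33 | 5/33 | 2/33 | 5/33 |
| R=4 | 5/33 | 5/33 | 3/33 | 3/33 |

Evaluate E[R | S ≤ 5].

5/2

P(S ≤ 5) = 20/33.
Σ R·P over the event = 1·(5/33) + 1·(5/33) + 4·(5/33) + 4·(5/33) = 50/33.
E[R | S ≤ 5] = (50/33) / (20/33) = 5/2.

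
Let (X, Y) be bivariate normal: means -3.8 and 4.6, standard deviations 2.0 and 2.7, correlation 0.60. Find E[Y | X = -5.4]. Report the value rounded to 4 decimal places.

3.3040

The regression of Y on X has slope ρ·σ_Y/σ_X and passes through (μ_X, μ_Y).
E[Y | X=-5.4] = 4.6 + (0.60)·(2.7/2.0)·(-5.4 − (-3.8)) = 4.6 + (0.81)·(-1.6) = 3.3040.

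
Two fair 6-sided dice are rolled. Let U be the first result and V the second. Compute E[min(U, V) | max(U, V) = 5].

P(max(U, V) = 5) = 1/4.
Summing min(U,V)·P(x,y) over outcomes with max(U, V) = 5 gives 25/36.
E[min(U, V) | max(U, V) = 5] = (25/36) / (1/4) = 25/9.

25/9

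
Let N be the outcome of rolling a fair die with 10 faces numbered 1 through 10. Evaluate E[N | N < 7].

7/2

Given N < 7, N is equally likely to be any of {1, 2, 3, 4, 5, 6}.
E[N | N < 7] = (1 + 2 + 3 + 4 + 5 + 6) / 6 = 7/2.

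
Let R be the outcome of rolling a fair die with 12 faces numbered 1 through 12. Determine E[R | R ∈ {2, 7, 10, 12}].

31/4

P(R ∈ {2, 7, 10, 12}) = 1/3.
Σ over the event: 2·1/12 + 7·1/12 + 10·1/12 + 12·1/12 = 31/12.
E[R | R ∈ {2, 7, 10, 12}] = (31/12) / (1/3) = 31/4.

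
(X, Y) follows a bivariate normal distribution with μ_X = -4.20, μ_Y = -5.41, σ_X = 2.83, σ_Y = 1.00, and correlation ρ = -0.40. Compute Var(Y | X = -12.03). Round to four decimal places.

Var(Y | X=x) = (1 − ρ²)·σ_Y².
Var(Y | X=-12.03) = (1.00)²·(1 − (-0.40)²) = 1·0.84 = 0.8400.

0.8400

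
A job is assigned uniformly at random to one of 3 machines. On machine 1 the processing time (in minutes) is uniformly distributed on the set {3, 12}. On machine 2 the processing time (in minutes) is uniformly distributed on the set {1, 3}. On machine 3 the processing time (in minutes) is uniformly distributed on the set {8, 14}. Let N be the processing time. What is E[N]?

41/6

E[N | machine 1] = (3+12)/2 = 15/2.
E[N | machine 2] = (1+3)/2 = 2.
E[N | machine 3] = (8+14)/2 = 11.
E[N] = (1/3)·(15/2) + (1/3)·(2) + (1/3)·(11) = 41/6.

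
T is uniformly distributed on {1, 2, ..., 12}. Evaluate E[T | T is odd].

Given T is odd, T is equally likely to be any of {1, 3, 5, 7, 9, 11}.
E[T | T is odd] = (1 + 3 + 5 + 7 + 9 + 11) / 6 = 6.

6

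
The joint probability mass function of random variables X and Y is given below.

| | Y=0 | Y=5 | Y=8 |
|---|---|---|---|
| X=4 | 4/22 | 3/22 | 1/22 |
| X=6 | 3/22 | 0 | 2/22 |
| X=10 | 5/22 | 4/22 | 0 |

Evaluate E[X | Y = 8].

P(Y = 8) = 3/22.
Σ X·P over the event = 4·(1/22) + 6·(2/22) = 8/11.
E[X | Y = 8] = (8/11) / (3/22) = 16/3.

16/3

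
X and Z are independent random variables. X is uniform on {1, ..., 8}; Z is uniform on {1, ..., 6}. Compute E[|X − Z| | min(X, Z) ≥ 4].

23/15

P(min(X, Z) ≥ 4) = 5/16.
Summing |X−Z|·P(x,y) over outcomes with min(X, Z) ≥ 4 gives 23/48.
E[|X − Z| | min(X, Z) ≥ 4] = (23/48) / (5/16) = 23/15.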